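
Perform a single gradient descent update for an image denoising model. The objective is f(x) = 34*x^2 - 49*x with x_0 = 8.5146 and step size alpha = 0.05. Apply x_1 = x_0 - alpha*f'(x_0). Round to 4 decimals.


We compute the gradient at x_0 and apply the update.
f'(x) = 68*x - 49
f'(8.5146) = 68*8.5146 - 49 = 529.9928
x_1 = 8.5146 - 0.05*529.9928 = -17.985


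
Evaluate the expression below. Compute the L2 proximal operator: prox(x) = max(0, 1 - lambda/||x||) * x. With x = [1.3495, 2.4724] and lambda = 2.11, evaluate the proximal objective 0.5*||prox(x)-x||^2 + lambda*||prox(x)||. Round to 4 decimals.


Step 1: Compute ||x||.
||x|| = 2.8167
Step 2: Compute scaling factor.
scale = max(0, 1 - 2.11/2.8167) = 0.2509
Step 3: prox(x) = [0.3386, 0.6203]
||prox(x)|| = 0.7067
Step 4: Proximal objective.
0.5*||prox-x||^2 = 2.2261
lambda*||prox|| = 1.4911
Total = 3.7172


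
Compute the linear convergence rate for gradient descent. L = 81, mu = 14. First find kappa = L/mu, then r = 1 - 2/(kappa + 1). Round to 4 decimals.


Step 1: Compute the condition number.
kappa = L/mu = 81/14 = 5.7857
Step 2: Compute the convergence rate.
r = 1 - 2/(kappa + 1) = 1 - 2*mu/(L + mu) = (L - mu)/(L + mu) = 67/95 = 0.7053


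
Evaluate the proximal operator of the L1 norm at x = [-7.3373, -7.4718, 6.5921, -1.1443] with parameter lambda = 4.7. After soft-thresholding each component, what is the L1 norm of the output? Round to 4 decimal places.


Soft-thresholding with lambda = 4.7:
prox(-7.3373) = sign(-7.3373)*max(|-7.3373| - 4.7, 0) = -2.6373
prox(-7.4718) = sign(-7.4718)*max(|-7.4718| - 4.7, 0) = -2.7718
prox(6.5921) = sign(6.5921)*max(|6.5921| - 4.7, 0) = 1.8921
prox(-1.1443) = sign(-1.1443)*max(|-1.1443| - 4.7, 0) = 0.0
prox(x) = [-2.6373, -2.7718, 1.8921, 0.0]
||prox(x)||_1 = 2.6373 + 2.7718 + 1.8921 + 0.0 = 7.3012


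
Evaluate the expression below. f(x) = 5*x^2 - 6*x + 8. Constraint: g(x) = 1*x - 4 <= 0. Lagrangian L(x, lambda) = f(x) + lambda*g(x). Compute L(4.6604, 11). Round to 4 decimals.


Step 1: Evaluate f(x).
f(4.6604) = 5*4.6604^2 - 6*4.6604 + 8 = 88.6342
Step 2: Evaluate g(x).
g(4.6604) = 1*4.6604 - 4 = 0.6604
Step 3: Compute Lagrangian.
L = 88.6342 + 11*0.6604 = 95.8986


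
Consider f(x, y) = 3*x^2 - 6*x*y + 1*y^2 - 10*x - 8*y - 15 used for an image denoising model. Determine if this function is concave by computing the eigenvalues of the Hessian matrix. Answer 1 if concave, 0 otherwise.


The Hessian of f(x,y) = 3*x^2 - 6*x*y + 1*y^2 - 10*x - 8*y - 15 is:
H = [[6, -6], [-6, 2]]
Trace = 6 + 2 = 8
Determinant = 6*2 - (-6)^2 = -24
Discriminant = (8)^2 - 4*-24 = 160.0
Eigenvalues: lambda_1 = -2.3246, lambda_2 = 10.3246
The function is not concave.

0


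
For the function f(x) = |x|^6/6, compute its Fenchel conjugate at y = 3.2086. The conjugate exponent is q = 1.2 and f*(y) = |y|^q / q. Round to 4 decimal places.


The conjugate exponent q satisfies 1/p + 1/q = 1.
p = 6, so q = 6/(6 - 1) = 1.2
|y|^q = 3.2086^1.2 = 4.0512
f*(3.2086) = 4.0512 / 1.2 = 3.376


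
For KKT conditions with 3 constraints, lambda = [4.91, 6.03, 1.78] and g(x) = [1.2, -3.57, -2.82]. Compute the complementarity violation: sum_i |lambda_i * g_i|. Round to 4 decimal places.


KKT complementary slackness check:
lambda_1 * g_1 = 4.91 * 1.2 = 5.892
lambda_2 * g_2 = 6.03 * -3.57 = -21.5271
lambda_3 * g_3 = 1.78 * -2.82 = -5.0196
Total violation = 5.892 + 21.5271 + 5.0196 = 32.4387


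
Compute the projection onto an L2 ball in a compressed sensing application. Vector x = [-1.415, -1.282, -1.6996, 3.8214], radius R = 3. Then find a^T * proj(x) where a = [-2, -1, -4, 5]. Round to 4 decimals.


Step 1: Compute ||x|| (intermediates to 6 decimals).
||x|| = sqrt((-1.415)^2 + (-1.282)^2 + (-1.6996)^2 + 3.8214^2) = 4.597552
Step 2: Project.
Since ||x|| > R, scale = R/||x|| = 3/4.597552 = 0.652521, proj(x) = scale * x
proj(x) = [-0.923317, -0.836532, -1.109025, 2.493544]
Step 3: Dot product.
a^T * proj(x) = -2*(-0.923317) - 1*(-0.836532) - 4*(-1.109025) + 5*2.493544 = 19.587


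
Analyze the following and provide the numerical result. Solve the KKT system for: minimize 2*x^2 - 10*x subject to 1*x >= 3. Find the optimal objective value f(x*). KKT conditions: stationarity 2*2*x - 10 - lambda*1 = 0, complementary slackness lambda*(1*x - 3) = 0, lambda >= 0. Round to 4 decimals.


Step 1: Try lambda = 0 (constraint inactive).
x_unc = 10/(2*2) = 2.5
Check: 1*2.5 = 2.5 < 3 -- violated!
Step 2: Constraint must be active: 1*x = 3
x* = 3/1 = 3.0
lambda = (2*2*3.0 - 10)/1 = 2.0
Step 3: Compute optimal value.
f(x*) = 2*3.0^2 - 10*3.0 = -12.0


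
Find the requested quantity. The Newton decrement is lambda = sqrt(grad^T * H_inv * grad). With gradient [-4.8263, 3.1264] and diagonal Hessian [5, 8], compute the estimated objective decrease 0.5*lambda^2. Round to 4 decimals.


Step 1: H is diagonal, so H^(-1) * g = [-0.9653, 0.3908].
Step 2: g^T H^(-1) g = sum_i g_i^2 / H_ii
  = (-4.8263)^2/5 + (3.1264)^2/8
  = 4.6586 + 1.2218 = 5.8804
Step 3: Objective decrease = 0.5 * g^T H^(-1) g = 2.9402


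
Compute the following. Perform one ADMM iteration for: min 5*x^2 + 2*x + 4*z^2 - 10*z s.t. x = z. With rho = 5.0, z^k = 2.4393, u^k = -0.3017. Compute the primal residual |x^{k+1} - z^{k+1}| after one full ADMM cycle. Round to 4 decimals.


ADMM iteration with rho = 5.0, z^k = 2.4393, u^k = -0.3017
Step 1: x-update.
Minimize 5*x^2 + 2*x + (5.0/2)*(x - 2.4393 - 0.3017)^2
FOC: (2*5 + 5.0)*x = -2 + 5.0*(2.4393 + 0.3017)
x^{k+1} = 0.7803
Step 2: z-update.
Minimize 4*z^2 - 10*z + (5.0/2)*(0.7803 - z - 0.3017)^2
FOC: (2*4 + 5.0)*z = 10 + 5.0*(0.7803 - 0.3017)
z^{k+1} = 0.9533
Step 3: u-update.
u^{k+1} = -0.3017 + 0.7803 - 0.9533 = -0.4747
Step 4: Primal residual = |0.7803 - 0.9533| = 0.173


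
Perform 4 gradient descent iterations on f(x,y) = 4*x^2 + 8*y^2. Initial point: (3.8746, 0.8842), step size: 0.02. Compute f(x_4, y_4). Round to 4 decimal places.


Gradient descent on f(x,y) = 4*x^2 + 8*y^2.
Starting point: (3.8746, 0.8842), alpha = 0.02
Step 1: grad_x = 2*4*3.8746 = 30.9968, grad_y = 2*8*0.8842 = 14.1472
  x_1 = 3.8746 - 0.02*30.9968 = 3.2547
  y_1 = 0.8842 - 0.02*14.1472 = 0.6013
Step 2: grad_x = 2*4*3.2547 = 26.0373, grad_y = 2*8*0.6013 = 9.6201
  x_2 = 3.2547 - 0.02*26.0373 = 2.7339
  y_2 = 0.6013 - 0.02*9.6201 = 0.4089
Step 3: grad_x = 2*4*2.7339 = 21.8713, grad_y = 2*8*0.4089 = 6.5417
  x_3 = 2.7339 - 0.02*21.8713 = 2.2965
  y_3 = 0.4089 - 0.02*6.5417 = 0.278
Step 4: grad_x = 2*4*2.2965 = 18.3719, grad_y = 2*8*0.278 = 4.4483
  x_4 = 2.2965 - 0.02*18.3719 = 1.9291
  y_4 = 0.278 - 0.02*4.4483 = 0.1891
f(1.9291, 0.1891) = 4*1.9291^2 + 8*0.1891^2 = 15.1709


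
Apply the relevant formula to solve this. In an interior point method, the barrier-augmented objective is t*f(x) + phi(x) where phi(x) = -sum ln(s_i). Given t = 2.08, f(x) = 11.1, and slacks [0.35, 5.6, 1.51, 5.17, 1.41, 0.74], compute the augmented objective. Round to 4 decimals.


Step 1: Compute log-barrier.
ln values: [-1.0498, 1.7228, 0.4121, 1.6429, 0.3436, -0.3011]
phi = -(-1.0498 + 1.7228 + 0.4121 + 1.6429 + 0.3436 - 0.3011) = -2.7704
Step 2: Compute augmented objective.
t*f(x) = 2.08*11.1 = 23.088
Total = 23.088 - 2.7704 = 20.3176


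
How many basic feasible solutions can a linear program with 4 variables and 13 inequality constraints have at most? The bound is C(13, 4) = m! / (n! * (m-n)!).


Each vertex corresponds to some choice of n active constraints out of m, so the number of vertices is at most C(m, n) = m! / (n!(m-n)!).
m = 13, n = 4
Numerator: 13 * 12 * 11 * 10
Denominator: 4! = 24
C(13, 4) = 715


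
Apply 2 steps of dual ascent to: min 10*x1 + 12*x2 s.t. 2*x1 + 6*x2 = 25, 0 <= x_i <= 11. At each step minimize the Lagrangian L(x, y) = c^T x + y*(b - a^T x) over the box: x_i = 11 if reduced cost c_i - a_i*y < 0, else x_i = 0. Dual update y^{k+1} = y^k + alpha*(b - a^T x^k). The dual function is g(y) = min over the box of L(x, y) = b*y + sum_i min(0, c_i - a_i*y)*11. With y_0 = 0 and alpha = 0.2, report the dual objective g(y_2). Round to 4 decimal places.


Dual ascent for LP: min 10*x1 + 12*x2, 2*x1 + 6*x2 = 25, 0 <= x_i <= 11
Step 1: y^k = 0.0, reduced costs: (10.0, 12.0)
  x^k = (0.0, 0.0), subgradient = b - a^T x = 25.0
  y^{k+1} = 0.0 + 0.2*25.0 = 5.0
Step 2: y^k = 5.0, reduced costs: (0.0, -18.0)
  x^k = (0.0, 11.0), subgradient = b - a^T x = -41.0
  y^{k+1} = 5.0 + 0.2*-41.0 = -3.2
Dual objective at y_2 = -3.2: reduced costs (16.4, 31.2), box minimizer x = (0.0, 0.0)
g(y_2) = b*y + (c1 - a1*y)*x1 + (c2 - a2*y)*x2 = 25*(-3.2) + 16.4*0.0 + 31.2*0.0 = -80.0 + 0.0 + 0.0 = -80.0


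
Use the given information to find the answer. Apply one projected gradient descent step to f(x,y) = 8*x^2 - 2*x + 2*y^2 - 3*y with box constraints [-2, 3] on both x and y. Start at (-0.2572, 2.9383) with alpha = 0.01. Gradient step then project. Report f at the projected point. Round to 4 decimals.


Step 1: Compute gradient at (-0.2572, 2.9383).
grad_x = 2*8*-0.2572 - 2 = -6.1152
grad_y = 2*2*2.9383 - 3 = 8.7532
Step 2: Gradient step.
x_raw = -0.2572 - 0.01*-6.1152 = -0.196
y_raw = 2.9383 - 0.01*8.7532 = 2.8508
Step 3: Project onto [-2, 3].
x_proj = clip(-0.196) = -0.196
y_proj = clip(2.8508) = 2.8508
Step 4: Evaluate f.
f(-0.196, 2.8508) = 8.401


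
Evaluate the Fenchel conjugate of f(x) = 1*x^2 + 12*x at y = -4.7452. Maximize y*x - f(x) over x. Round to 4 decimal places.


f*(y) = sup_x {y*x - a*x^2 - b*x} = sup_x {(y-b)*x - a*x^2}
FOC: (y - b) - 2a*x = 0 => x* = (y - b)/(2a)
x* = (-4.7452 - 12)/(2*1) = -8.3726
f*(-4.7452) = (y-b)^2/(4a) = (-4.7452 - 12)^2/(4*1)
= 280.4017/4 = 70.1004


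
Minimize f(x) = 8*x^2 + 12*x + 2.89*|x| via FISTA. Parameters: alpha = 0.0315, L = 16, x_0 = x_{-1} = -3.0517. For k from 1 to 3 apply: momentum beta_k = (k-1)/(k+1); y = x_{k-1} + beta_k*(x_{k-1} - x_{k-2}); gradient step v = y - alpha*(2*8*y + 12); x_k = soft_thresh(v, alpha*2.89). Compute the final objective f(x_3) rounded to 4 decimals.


FISTA on f(x) = 8*x^2 + 12*x + 2.89*|x|
L = 16, alpha = 0.0315
Iteration 1: beta = 0.0, y = -3.0517 + 0.0*(-3.0517 + 3.0517) = -3.0517
  grad(y) = -36.8272, v = y - alpha*grad = -1.8916
  prox(v) = soft_thresh(-1.8916, 0.091) = -1.8006
Iteration 2: beta = 0.3333, y = -1.8006 + 0.3333*(-1.8006 + 3.0517) = -1.3836
  grad(y) = -10.1372, v = y - alpha*grad = -1.0643
  prox(v) = soft_thresh(-1.0643, 0.091) = -0.9732
Iteration 3: beta = 0.5, y = -0.9732 + 0.5*(-0.9732 + 1.8006) = -0.5595
  grad(y) = 3.0476, v = y - alpha*grad = -0.6555
  prox(v) = soft_thresh(-0.6555, 0.091) = -0.5645
f(x_3) = 8*(-0.5645)^2 + 12*(-0.5645) + 2.89*|-0.5645| = -2.5933


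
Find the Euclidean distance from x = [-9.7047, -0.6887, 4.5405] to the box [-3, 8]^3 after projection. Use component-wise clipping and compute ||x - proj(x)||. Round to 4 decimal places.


Project each component onto [-3, 8].
clip(-9.7047) = -3.0, clip(-0.6887) = -0.6887, clip(4.5405) = 4.5405
Projection = [-3.0, -0.6887, 4.5405]
Squared diffs: [44.953, 0.0, 0.0]
Distance = sqrt(44.953) = 6.7047


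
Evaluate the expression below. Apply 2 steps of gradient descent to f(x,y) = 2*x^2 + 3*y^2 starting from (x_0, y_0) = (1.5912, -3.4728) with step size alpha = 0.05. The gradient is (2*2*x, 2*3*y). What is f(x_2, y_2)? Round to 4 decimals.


Gradient descent on f(x,y) = 2*x^2 + 3*y^2.
Starting point: (1.5912, -3.4728), alpha = 0.05
Step 1: grad_x = 2*2*1.5912 = 6.3648, grad_y = 2*3*-3.4728 = -20.8368
  x_1 = 1.5912 - 0.05*6.3648 = 1.273
  y_1 = -3.4728 - 0.05*-20.8368 = -2.431
Step 2: grad_x = 2*2*1.273 = 5.0918, grad_y = 2*3*-2.431 = -14.5858
  x_2 = 1.273 - 0.05*5.0918 = 1.0184
  y_2 = -2.431 - 0.05*-14.5858 = -1.7017
f(1.0184, -1.7017) = 2*1.0184^2 + 3*(-1.7017)^2 = 10.7612


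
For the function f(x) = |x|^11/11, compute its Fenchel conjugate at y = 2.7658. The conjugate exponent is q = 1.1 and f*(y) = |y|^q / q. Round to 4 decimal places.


The conjugate exponent q satisfies 1/p + 1/q = 1.
p = 11, so q = 11/(11 - 1) = 1.1
|y|^q = 2.7658^1.1 = 3.062
f*(2.7658) = 3.062 / 1.1 = 2.7836


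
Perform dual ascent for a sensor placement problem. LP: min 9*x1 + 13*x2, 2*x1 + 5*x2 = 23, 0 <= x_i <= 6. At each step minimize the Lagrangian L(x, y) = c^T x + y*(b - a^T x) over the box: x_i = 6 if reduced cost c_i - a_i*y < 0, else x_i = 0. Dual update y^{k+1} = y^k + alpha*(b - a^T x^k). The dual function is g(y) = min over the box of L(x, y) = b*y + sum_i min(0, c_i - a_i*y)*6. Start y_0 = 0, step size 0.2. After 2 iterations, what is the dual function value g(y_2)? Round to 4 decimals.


Dual ascent for LP: min 9*x1 + 13*x2, 2*x1 + 5*x2 = 23, 0 <= x_i <= 6
Step 1: y^k = 0.0, reduced costs: (9.0, 13.0)
  x^k = (0.0, 0.0), subgradient = b - a^T x = 23.0
  y^{k+1} = 0.0 + 0.2*23.0 = 4.6
Step 2: y^k = 4.6, reduced costs: (-0.2, -10.0)
  x^k = (6.0, 6.0), subgradient = b - a^T x = -19.0
  y^{k+1} = 4.6 + 0.2*-19.0 = 0.8
Dual objective at y_2 = 0.8: reduced costs (7.4, 9.0), box minimizer x = (0.0, 0.0)
g(y_2) = b*y + (c1 - a1*y)*x1 + (c2 - a2*y)*x2 = 23*0.8 + 7.4*0.0 + 9.0*0.0 = 18.4 + 0.0 + 0.0 = 18.4


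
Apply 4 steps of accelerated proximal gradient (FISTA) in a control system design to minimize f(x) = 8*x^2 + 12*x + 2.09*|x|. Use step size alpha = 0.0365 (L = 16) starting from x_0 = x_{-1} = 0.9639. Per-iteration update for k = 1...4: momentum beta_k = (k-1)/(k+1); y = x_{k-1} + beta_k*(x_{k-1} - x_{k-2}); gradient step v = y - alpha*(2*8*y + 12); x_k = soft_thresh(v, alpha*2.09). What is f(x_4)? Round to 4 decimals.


FISTA on f(x) = 8*x^2 + 12*x + 2.09*|x|
L = 16, alpha = 0.0365
Iteration 1: beta = 0.0, y = 0.9639 + 0.0*(0.9639 - 0.9639) = 0.9639
  grad(y) = 27.4224, v = y - alpha*grad = -0.037
  prox(v) = soft_thresh(-0.037, 0.0763) = 0.0
Iteration 2: beta = 0.3333, y = 0.0 + 0.3333*(0.0 - 0.9639) = -0.3213
  grad(y) = 6.8592, v = y - alpha*grad = -0.5717
  prox(v) = soft_thresh(-0.5717, 0.0763) = -0.4954
Iteration 3: beta = 0.5, y = -0.4954 + 0.5*(-0.4954 - 0.0) = -0.7431
  grad(y) = 0.111, v = y - alpha*grad = -0.7471
  prox(v) = soft_thresh(-0.7471, 0.0763) = -0.6708
Iteration 4: beta = 0.6, y = -0.6708 + 0.6*(-0.6708 + 0.4954) = -0.7761
  grad(y) = -0.4176, v = y - alpha*grad = -0.7609
  prox(v) = soft_thresh(-0.7609, 0.0763) = -0.6846
f(x_4) = 8*(-0.6846)^2 + 12*(-0.6846) + 2.09*|-0.6846| = -3.035


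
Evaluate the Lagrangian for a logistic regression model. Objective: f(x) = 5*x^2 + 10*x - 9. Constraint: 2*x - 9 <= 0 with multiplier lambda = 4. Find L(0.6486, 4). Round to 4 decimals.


Step 1: Evaluate f(x).
f(0.6486) = 5*0.6486^2 + 10*0.6486 - 9 = -0.4106
Step 2: Evaluate g(x).
g(0.6486) = 2*0.6486 - 9 = -7.7028
Step 3: Compute Lagrangian.
L = -0.4106 + 4*-7.7028 = -31.2218


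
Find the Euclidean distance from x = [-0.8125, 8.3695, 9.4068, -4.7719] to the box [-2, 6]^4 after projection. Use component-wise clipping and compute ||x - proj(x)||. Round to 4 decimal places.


Project each component onto [-2, 6].
clip(-0.8125) = -0.8125, clip(8.3695) = 6.0, clip(9.4068) = 6.0, clip(-4.7719) = -2.0
Projection = [-0.8125, 6.0, 6.0, -2.0]
Squared diffs: [0.0, 5.6145, 11.6063, 7.6834]
Distance = sqrt(24.9042) = 4.9904


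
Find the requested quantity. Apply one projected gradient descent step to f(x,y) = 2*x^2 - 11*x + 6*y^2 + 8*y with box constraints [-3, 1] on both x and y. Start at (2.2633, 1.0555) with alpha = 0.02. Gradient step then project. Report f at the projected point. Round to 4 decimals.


Step 1: Compute gradient at (2.2633, 1.0555).
grad_x = 2*2*2.2633 - 11 = -1.9468
grad_y = 2*6*1.0555 + 8 = 20.666
Step 2: Gradient step.
x_raw = 2.2633 - 0.02*-1.9468 = 2.3022
y_raw = 1.0555 - 0.02*20.666 = 0.6422
Step 3: Project onto [-3, 1].
x_proj = clip(2.3022) = 1.0
y_proj = clip(0.6422) = 0.6422
Step 4: Evaluate f.
f(1.0, 0.6422) = -1.3882


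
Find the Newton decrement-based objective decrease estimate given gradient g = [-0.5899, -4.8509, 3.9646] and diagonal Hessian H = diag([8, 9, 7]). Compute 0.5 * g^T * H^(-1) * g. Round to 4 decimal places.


Step 1: H is diagonal, so H^(-1) * g = [-0.0737, -0.539, 0.5664].
Step 2: g^T H^(-1) g = sum_i g_i^2 / H_ii
  = (-0.5899)^2/8 + (-4.8509)^2/9 + (3.9646)^2/7
  = 0.0435 + 2.6146 + 2.2454 = 4.9035
Step 3: Objective decrease = 0.5 * g^T H^(-1) g = 2.4518


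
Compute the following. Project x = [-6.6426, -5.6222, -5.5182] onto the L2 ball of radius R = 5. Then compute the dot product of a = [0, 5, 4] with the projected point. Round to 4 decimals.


Step 1: Compute ||x|| (intermediates to 6 decimals).
||x|| = sqrt((-6.6426)^2 + (-5.6222)^2 + (-5.5182)^2) = 10.304552
Step 2: Project.
Since ||x|| > R, scale = R/||x|| = 5/10.304552 = 0.485222, proj(x) = scale * x
proj(x) = [-3.223136, -2.728015, -2.677552]
Step 3: Dot product.
a^T * proj(x) = 0*(-3.223136) + 5*(-2.728015) + 4*(-2.677552) = -24.3503


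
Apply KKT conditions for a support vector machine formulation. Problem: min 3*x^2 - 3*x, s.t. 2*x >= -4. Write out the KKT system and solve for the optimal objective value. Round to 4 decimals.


Step 1: Try lambda = 0 (constraint inactive).
Stationarity: 2*3*x - 3 = 0
x* = 3/(2*3) = 0.5
Check constraint: 2*0.5 = 1.0 >= -4 -- satisfied.
Step 2: Compute optimal value.
f(x*) = 3*0.5^2 - 3*0.5 = -0.75


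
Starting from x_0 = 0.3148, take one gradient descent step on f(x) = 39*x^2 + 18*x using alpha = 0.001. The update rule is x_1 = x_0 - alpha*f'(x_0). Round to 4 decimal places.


We compute the gradient at x_0 and apply the update.
f'(x) = 78*x + 18
f'(0.3148) = 78*0.3148 + 18 = 42.5544
x_1 = 0.3148 - 0.001*42.5544 = 0.2722


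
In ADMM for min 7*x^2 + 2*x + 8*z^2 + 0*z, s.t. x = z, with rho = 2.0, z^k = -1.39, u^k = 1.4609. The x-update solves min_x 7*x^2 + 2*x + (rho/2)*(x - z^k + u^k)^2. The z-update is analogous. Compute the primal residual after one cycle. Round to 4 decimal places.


ADMM iteration with rho = 2.0, z^k = -1.39, u^k = 1.4609
Step 1: x-update.
Minimize 7*x^2 + 2*x + (2.0/2)*(x + 1.39 + 1.4609)^2
FOC: (2*7 + 2.0)*x = -2 + 2.0*(-1.39 - 1.4609)
x^{k+1} = -0.4814
Step 2: z-update.
Minimize 8*z^2 + 0*z + (2.0/2)*(-0.4814 - z + 1.4609)^2
FOC: (2*8 + 2.0)*z = 0 + 2.0*(-0.4814 + 1.4609)
z^{k+1} = 0.1088
Step 3: u-update.
u^{k+1} = 1.4609 - 0.4814 - 0.1088 = 0.8707
Step 4: Primal residual = |-0.4814 - 0.1088| = 0.5902


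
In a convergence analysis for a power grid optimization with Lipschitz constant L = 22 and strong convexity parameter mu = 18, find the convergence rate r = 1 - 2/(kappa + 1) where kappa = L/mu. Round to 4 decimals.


Step 1: Compute the condition number.
kappa = L/mu = 22/18 = 1.2222
Step 2: Compute the convergence rate.
r = 1 - 2/(kappa + 1) = 1 - 2*mu/(L + mu) = (L - mu)/(L + mu) = 4/40 = 0.1


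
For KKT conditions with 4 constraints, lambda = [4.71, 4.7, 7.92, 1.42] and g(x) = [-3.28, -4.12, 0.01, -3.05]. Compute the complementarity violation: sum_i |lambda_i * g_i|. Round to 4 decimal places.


KKT complementary slackness check:
lambda_1 * g_1 = 4.71 * -3.28 = -15.4488
lambda_2 * g_2 = 4.7 * -4.12 = -19.364
lambda_3 * g_3 = 7.92 * 0.01 = 0.0792
lambda_4 * g_4 = 1.42 * -3.05 = -4.331
Total violation = 15.4488 + 19.364 + 0.0792 + 4.331 = 39.223


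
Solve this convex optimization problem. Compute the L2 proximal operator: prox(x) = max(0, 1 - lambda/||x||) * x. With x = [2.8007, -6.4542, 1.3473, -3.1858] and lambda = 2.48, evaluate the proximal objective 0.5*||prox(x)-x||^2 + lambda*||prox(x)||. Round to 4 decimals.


Step 1: Compute ||x||.
||x|| = 7.84
Step 2: Compute scaling factor.
scale = max(0, 1 - 2.48/7.84) = 0.6837
Step 3: prox(x) = [1.9148, -4.4126, 0.9211, -2.178]
||prox(x)|| = 5.36
Step 4: Proximal objective.
0.5*||prox-x||^2 = 3.0752
lambda*||prox|| = 13.2928
Total = 16.3679


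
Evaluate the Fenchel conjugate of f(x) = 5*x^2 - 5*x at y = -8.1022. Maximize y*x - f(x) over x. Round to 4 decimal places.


f*(y) = sup_x {y*x - a*x^2 - b*x} = sup_x {(y-b)*x - a*x^2}
FOC: (y - b) - 2a*x = 0 => x* = (y - b)/(2a)
x* = (-8.1022 + 5)/(2*5) = -0.3102
f*(-8.1022) = (y-b)^2/(4a) = (-8.1022 + 5)^2/(4*5)
= 9.6236/20 = 0.4812


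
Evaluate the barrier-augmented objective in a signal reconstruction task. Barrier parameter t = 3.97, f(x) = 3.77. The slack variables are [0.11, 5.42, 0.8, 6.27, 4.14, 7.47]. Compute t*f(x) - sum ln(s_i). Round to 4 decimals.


Step 1: Compute log-barrier.
ln values: [-2.2073, 1.6901, -0.2231, 1.8358, 1.4207, 2.0109]
phi = -(-2.2073 + 1.6901 - 0.2231 + 1.8358 + 1.4207 + 2.0109) = -4.527
Step 2: Compute augmented objective.
t*f(x) = 3.97*3.77 = 14.9669
Total = 14.9669 - 4.527 = 10.4399


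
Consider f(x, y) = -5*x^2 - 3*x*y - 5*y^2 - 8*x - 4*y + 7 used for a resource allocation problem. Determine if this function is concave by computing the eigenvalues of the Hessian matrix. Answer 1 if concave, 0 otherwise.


The Hessian of f(x,y) = -5*x^2 - 3*x*y - 5*y^2 - 8*x - 4*y + 7 is:
H = [[-10, -3], [-3, -10]]
Trace = -10 - 10 = -20
Determinant = -10*-10 - (-3)^2 = 91
Discriminant = (-20)^2 - 4*91 = 36.0
Eigenvalues: lambda_1 = -13.0, lambda_2 = -7.0
The function is concave.

1


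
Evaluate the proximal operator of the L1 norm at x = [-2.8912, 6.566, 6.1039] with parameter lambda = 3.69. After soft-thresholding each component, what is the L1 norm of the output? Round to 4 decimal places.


Soft-thresholding with lambda = 3.69:
prox(-2.8912) = sign(-2.8912)*max(|-2.8912| - 3.69, 0) = 0.0
prox(6.566) = sign(6.566)*max(|6.566| - 3.69, 0) = 2.876
prox(6.1039) = sign(6.1039)*max(|6.1039| - 3.69, 0) = 2.4139
prox(x) = [0.0, 2.876, 2.4139]
||prox(x)||_1 = 0.0 + 2.876 + 2.4139 = 5.2899


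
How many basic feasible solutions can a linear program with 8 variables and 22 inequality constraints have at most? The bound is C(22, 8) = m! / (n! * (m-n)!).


Each vertex corresponds to some choice of n active constraints out of m, so the number of vertices is at most C(m, n) = m! / (n!(m-n)!).
m = 22, n = 8
Numerator: 22 * 21 * 20 * 19 * 18 * 17 * 16 * 15
Denominator: 8! = 40320
C(22, 8) = 319770


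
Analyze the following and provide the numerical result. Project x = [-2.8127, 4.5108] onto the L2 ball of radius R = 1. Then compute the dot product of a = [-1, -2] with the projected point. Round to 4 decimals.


Step 1: Compute ||x|| (intermediates to 6 decimals).
||x|| = sqrt((-2.8127)^2 + 4.5108^2) = 5.315882
Step 2: Project.
Since ||x|| > R, scale = R/||x|| = 1/5.315882 = 0.188116, proj(x) = scale * x
proj(x) = [-0.529114, 0.848554]
Step 3: Dot product.
a^T * proj(x) = -1*(-0.529114) - 2*0.848554 = -1.168


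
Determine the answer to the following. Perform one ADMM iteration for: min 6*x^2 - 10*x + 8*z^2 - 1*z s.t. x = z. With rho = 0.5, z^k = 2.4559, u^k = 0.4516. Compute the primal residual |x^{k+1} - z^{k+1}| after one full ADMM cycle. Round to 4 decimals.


ADMM iteration with rho = 0.5, z^k = 2.4559, u^k = 0.4516
Step 1: x-update.
Minimize 6*x^2 - 10*x + (0.5/2)*(x - 2.4559 + 0.4516)^2
FOC: (2*6 + 0.5)*x = 10 + 0.5*(2.4559 - 0.4516)
x^{k+1} = 0.8802
Step 2: z-update.
Minimize 8*z^2 - 1*z + (0.5/2)*(0.8802 - z + 0.4516)^2
FOC: (2*8 + 0.5)*z = 1 + 0.5*(0.8802 + 0.4516)
z^{k+1} = 0.101
Step 3: u-update.
u^{k+1} = 0.4516 + 0.8802 - 0.101 = 1.2308
Step 4: Primal residual = |0.8802 - 0.101| = 0.7792


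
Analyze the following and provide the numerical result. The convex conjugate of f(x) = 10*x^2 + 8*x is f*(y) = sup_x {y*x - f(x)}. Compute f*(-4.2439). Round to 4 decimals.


f*(y) = sup_x {y*x - a*x^2 - b*x} = sup_x {(y-b)*x - a*x^2}
FOC: (y - b) - 2a*x = 0 => x* = (y - b)/(2a)
x* = (-4.2439 - 8)/(2*10) = -0.6122
f*(-4.2439) = (y-b)^2/(4a) = (-4.2439 - 8)^2/(4*10)
= 149.9131/40 = 3.7478


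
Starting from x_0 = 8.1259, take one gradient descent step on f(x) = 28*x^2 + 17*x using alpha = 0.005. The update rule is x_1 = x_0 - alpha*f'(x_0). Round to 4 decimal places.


We compute the gradient at x_0 and apply the update.
f'(x) = 56*x + 17
f'(8.1259) = 56*8.1259 + 17 = 472.0504
x_1 = 8.1259 - 0.005*472.0504 = 5.7656


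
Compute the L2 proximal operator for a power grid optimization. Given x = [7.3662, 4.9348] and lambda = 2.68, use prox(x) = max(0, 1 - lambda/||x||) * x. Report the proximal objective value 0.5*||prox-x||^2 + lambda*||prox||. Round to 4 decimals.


Step 1: Compute ||x||.
||x|| = 8.8664
Step 2: Compute scaling factor.
scale = max(0, 1 - 2.68/8.8664) = 0.6977
Step 3: prox(x) = [5.1397, 3.4432]
||prox(x)|| = 6.1864
Step 4: Proximal objective.
0.5*||prox-x||^2 = 3.5912
lambda*||prox|| = 16.5796
Total = 20.1708


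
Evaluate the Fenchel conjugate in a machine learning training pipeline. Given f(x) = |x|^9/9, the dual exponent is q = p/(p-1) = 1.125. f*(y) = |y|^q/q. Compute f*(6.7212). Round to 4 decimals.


The conjugate exponent q satisfies 1/p + 1/q = 1.
p = 9, so q = 9/(9 - 1) = 1.125
|y|^q = 6.7212^1.125 = 8.5286
f*(6.7212) = 8.5286 / 1.125 = 7.581


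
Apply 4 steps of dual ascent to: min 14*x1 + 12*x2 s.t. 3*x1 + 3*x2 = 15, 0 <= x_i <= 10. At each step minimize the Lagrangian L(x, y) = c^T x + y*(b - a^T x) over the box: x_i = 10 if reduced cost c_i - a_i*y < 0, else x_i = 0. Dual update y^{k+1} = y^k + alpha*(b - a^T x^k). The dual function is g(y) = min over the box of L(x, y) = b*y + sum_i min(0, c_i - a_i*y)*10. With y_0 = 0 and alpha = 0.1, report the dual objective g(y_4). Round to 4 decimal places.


Dual ascent for LP: min 14*x1 + 12*x2, 3*x1 + 3*x2 = 15, 0 <= x_i <= 10
Step 1: y^k = 0.0, reduced costs: (14.0, 12.0)
  x^k = (0.0, 0.0), subgradient = b - a^T x = 15.0
  y^{k+1} = 0.0 + 0.1*15.0 = 1.5
Step 2: y^k = 1.5, reduced costs: (9.5, 7.5)
  x^k = (0.0, 0.0), subgradient = b - a^T x = 15.0
  y^{k+1} = 1.5 + 0.1*15.0 = 3.0
Step 3: y^k = 3.0, reduced costs: (5.0, 3.0)
  x^k = (0.0, 0.0), subgradient = b - a^T x = 15.0
  y^{k+1} = 3.0 + 0.1*15.0 = 4.5
Step 4: y^k = 4.5, reduced costs: (0.5, -1.5)
  x^k = (0.0, 10.0), subgradient = b - a^T x = -15.0
  y^{k+1} = 4.5 + 0.1*-15.0 = 3.0
Dual objective at y_4 = 3.0: reduced costs (5.0, 3.0), box minimizer x = (0.0, 0.0)
g(y_4) = b*y + (c1 - a1*y)*x1 + (c2 - a2*y)*x2 = 15*3.0 + 5.0*0.0 + 3.0*0.0 = 45.0 + 0.0 + 0.0 = 45.0


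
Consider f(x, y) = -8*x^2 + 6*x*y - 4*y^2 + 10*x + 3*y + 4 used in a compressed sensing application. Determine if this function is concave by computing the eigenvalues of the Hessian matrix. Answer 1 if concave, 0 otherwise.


The Hessian of f(x,y) = -8*x^2 + 6*x*y - 4*y^2 + 10*x + 3*y + 4 is:
H = [[-16, 6], [6, -8]]
Trace = -16 - 8 = -24
Determinant = -16*-8 - (6)^2 = 92
Discriminant = (-24)^2 - 4*92 = 208.0
Eigenvalues: lambda_1 = -19.2111, lambda_2 = -4.7889
The function is concave.

1


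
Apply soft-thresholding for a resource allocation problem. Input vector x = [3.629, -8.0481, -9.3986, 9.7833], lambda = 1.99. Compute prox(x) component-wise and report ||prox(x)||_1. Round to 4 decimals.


Soft-thresholding with lambda = 1.99:
prox(3.629) = sign(3.629)*max(|3.629| - 1.99, 0) = 1.639
prox(-8.0481) = sign(-8.0481)*max(|-8.0481| - 1.99, 0) = -6.0581
prox(-9.3986) = sign(-9.3986)*max(|-9.3986| - 1.99, 0) = -7.4086
prox(9.7833) = sign(9.7833)*max(|9.7833| - 1.99, 0) = 7.7933
prox(x) = [1.639, -6.0581, -7.4086, 7.7933]
||prox(x)||_1 = 1.639 + 6.0581 + 7.4086 + 7.7933 = 22.899


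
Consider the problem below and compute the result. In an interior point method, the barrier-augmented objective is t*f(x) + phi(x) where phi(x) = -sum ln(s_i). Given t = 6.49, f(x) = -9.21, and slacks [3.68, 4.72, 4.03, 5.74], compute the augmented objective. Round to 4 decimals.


Step 1: Compute log-barrier.
ln values: [1.3029, 1.5518, 1.3938, 1.7475]
phi = -(1.3029 + 1.5518 + 1.3938 + 1.7475) = -5.9959
Step 2: Compute augmented objective.
t*f(x) = 6.49*-9.21 = -59.7729
Total = -59.7729 - 5.9959 = -65.7688


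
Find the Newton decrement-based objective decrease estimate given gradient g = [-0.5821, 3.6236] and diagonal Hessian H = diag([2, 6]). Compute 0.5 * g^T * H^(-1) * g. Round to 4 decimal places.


Step 1: H is diagonal, so H^(-1) * g = [-0.2911, 0.6039].
Step 2: g^T H^(-1) g = sum_i g_i^2 / H_ii
  = (-0.5821)^2/2 + (3.6236)^2/6
  = 0.1694 + 2.1884 = 2.3578
Step 3: Objective decrease = 0.5 * g^T H^(-1) g = 1.1789


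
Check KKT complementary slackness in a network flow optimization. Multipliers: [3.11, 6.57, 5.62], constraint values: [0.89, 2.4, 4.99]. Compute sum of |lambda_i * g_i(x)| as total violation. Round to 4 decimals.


KKT complementary slackness check:
lambda_1 * g_1 = 3.11 * 0.89 = 2.7679
lambda_2 * g_2 = 6.57 * 2.4 = 15.768
lambda_3 * g_3 = 5.62 * 4.99 = 28.0438
Total violation = 2.7679 + 15.768 + 28.0438 = 46.5797


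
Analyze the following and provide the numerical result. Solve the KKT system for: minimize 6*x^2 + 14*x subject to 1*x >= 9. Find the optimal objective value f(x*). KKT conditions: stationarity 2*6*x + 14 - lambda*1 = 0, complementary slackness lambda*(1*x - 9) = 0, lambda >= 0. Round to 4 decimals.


Step 1: Try lambda = 0 (constraint inactive).
x_unc = -14/(2*6) = -1.1667
Check: 1*-1.1667 = -1.1667 < 9 -- violated!
Step 2: Constraint must be active: 1*x = 9
x* = 9/1 = 9.0
lambda = (2*6*9.0 + 14)/1 = 122.0
Step 3: Compute optimal value.
f(x*) = 6*9.0^2 + 14*9.0 = 612.0


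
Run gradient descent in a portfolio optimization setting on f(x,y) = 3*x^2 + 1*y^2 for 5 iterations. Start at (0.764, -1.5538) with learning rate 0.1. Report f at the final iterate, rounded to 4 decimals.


Gradient descent on f(x,y) = 3*x^2 + 1*y^2.
Starting point: (0.764, -1.5538), alpha = 0.1
Step 1: grad_x = 2*3*0.764 = 4.584, grad_y = 2*1*-1.5538 = -3.1076
  x_1 = 0.764 - 0.1*4.584 = 0.3056
  y_1 = -1.5538 - 0.1*-3.1076 = -1.243
Step 2: grad_x = 2*3*0.3056 = 1.8336, grad_y = 2*1*-1.243 = -2.4861
  x_2 = 0.3056 - 0.1*1.8336 = 0.1222
  y_2 = -1.243 - 0.1*-2.4861 = -0.9944
Step 3: grad_x = 2*3*0.1222 = 0.7334, grad_y = 2*1*-0.9944 = -1.9889
  x_3 = 0.1222 - 0.1*0.7334 = 0.0489
  y_3 = -0.9944 - 0.1*-1.9889 = -0.7955
Step 4: grad_x = 2*3*0.0489 = 0.2934, grad_y = 2*1*-0.7955 = -1.5911
  x_4 = 0.0489 - 0.1*0.2934 = 0.0196
  y_4 = -0.7955 - 0.1*-1.5911 = -0.6364
Step 5: grad_x = 2*3*0.0196 = 0.1174, grad_y = 2*1*-0.6364 = -1.2729
  x_5 = 0.0196 - 0.1*0.1174 = 0.0078
  y_5 = -0.6364 - 0.1*-1.2729 = -0.5091
f(0.0078, -0.5091) = 3*0.0078^2 + 1*(-0.5091)^2 = 0.2594


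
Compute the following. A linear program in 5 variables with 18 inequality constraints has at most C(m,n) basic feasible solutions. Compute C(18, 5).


Each vertex corresponds to some choice of n active constraints out of m, so the number of vertices is at most C(m, n) = m! / (n!(m-n)!).
m = 18, n = 5
Numerator: 18 * 17 * 16 * 15 * 14
Denominator: 5! = 120
C(18, 5) = 8568


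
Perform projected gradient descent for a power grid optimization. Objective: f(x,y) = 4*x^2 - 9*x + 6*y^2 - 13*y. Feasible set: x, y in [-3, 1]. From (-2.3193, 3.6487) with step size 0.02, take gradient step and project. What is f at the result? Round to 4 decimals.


Step 1: Compute gradient at (-2.3193, 3.6487).
grad_x = 2*4*-2.3193 - 9 = -27.5544
grad_y = 2*6*3.6487 - 13 = 30.7844
Step 2: Gradient step.
x_raw = -2.3193 - 0.02*-27.5544 = -1.7682
y_raw = 3.6487 - 0.02*30.7844 = 3.033
Step 3: Project onto [-3, 1].
x_proj = clip(-1.7682) = -1.7682
y_proj = clip(3.033) = 1.0
Step 4: Evaluate f.
f(-1.7682, 1.0) = 21.4202


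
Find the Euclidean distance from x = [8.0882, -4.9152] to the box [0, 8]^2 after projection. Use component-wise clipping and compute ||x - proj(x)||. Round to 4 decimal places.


Project each component onto [0, 8].
clip(8.0882) = 8.0, clip(-4.9152) = 0.0
Projection = [8.0, 0.0]
Squared diffs: [0.0078, 24.1592]
Distance = sqrt(24.167) = 4.916


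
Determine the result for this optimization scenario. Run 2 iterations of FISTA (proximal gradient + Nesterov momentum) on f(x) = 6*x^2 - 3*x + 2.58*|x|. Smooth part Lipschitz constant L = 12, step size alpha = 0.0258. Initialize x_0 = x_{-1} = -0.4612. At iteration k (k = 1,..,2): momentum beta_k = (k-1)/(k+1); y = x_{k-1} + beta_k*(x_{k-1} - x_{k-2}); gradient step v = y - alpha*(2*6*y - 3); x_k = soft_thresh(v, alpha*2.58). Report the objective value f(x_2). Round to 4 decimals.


FISTA on f(x) = 6*x^2 - 3*x + 2.58*|x|
L = 12, alpha = 0.0258
Iteration 1: beta = 0.0, y = -0.4612 + 0.0*(-0.4612 + 0.4612) = -0.4612
  grad(y) = -8.5344, v = y - alpha*grad = -0.241
  prox(v) = soft_thresh(-0.241, 0.0666) = -0.1744
Iteration 2: beta = 0.3333, y = -0.1744 + 0.3333*(-0.1744 + 0.4612) = -0.0789
  grad(y) = -3.9464, v = y - alpha*grad = 0.023
  prox(v) = soft_thresh(0.023, 0.0666) = 0.0
f(x_2) = 6*0.0^2 - 3*0.0 + 2.58*|0.0| = 0.0


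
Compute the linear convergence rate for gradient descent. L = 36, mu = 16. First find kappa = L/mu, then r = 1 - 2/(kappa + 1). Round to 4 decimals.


Step 1: Compute the condition number.
kappa = L/mu = 36/16 = 2.25
Step 2: Compute the convergence rate.
r = 1 - 2/(kappa + 1) = 1 - 2*mu/(L + mu) = (L - mu)/(L + mu) = 20/52 = 0.3846


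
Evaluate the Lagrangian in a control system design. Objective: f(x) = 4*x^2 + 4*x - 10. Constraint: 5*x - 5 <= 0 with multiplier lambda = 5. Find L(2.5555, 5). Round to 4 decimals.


Step 1: Evaluate f(x).
f(2.5555) = 4*2.5555^2 + 4*2.5555 - 10 = 26.3443
Step 2: Evaluate g(x).
g(2.5555) = 5*2.5555 - 5 = 7.7775
Step 3: Compute Lagrangian.
L = 26.3443 + 5*7.7775 = 65.2318


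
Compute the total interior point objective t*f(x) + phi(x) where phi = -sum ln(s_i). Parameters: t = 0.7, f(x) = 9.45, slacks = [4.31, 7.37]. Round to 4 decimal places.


Step 1: Compute log-barrier.
ln values: [1.4609, 1.9974]
phi = -(1.4609 + 1.9974) = -3.4584
Step 2: Compute augmented objective.
t*f(x) = 0.7*9.45 = 6.615
Total = 6.615 - 3.4584 = 3.1566


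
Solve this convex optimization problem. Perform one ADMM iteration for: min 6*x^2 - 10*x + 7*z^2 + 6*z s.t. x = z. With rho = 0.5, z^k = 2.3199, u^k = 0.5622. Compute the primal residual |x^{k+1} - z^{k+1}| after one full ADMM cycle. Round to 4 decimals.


ADMM iteration with rho = 0.5, z^k = 2.3199, u^k = 0.5622
Step 1: x-update.
Minimize 6*x^2 - 10*x + (0.5/2)*(x - 2.3199 + 0.5622)^2
FOC: (2*6 + 0.5)*x = 10 + 0.5*(2.3199 - 0.5622)
x^{k+1} = 0.8703
Step 2: z-update.
Minimize 7*z^2 + 6*z + (0.5/2)*(0.8703 - z + 0.5622)^2
FOC: (2*7 + 0.5)*z = -6 + 0.5*(0.8703 + 0.5622)
z^{k+1} = -0.3644
Step 3: u-update.
u^{k+1} = 0.5622 + 0.8703 + 0.3644 = 1.7969
Step 4: Primal residual = |0.8703 + 0.3644| = 1.2347


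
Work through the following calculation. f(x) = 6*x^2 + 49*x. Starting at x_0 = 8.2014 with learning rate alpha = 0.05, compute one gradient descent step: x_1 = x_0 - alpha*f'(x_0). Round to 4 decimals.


We compute the gradient at x_0 and apply the update.
f'(x) = 12*x + 49
f'(8.2014) = 12*8.2014 + 49 = 147.4168
x_1 = 8.2014 - 0.05*147.4168 = 0.8306


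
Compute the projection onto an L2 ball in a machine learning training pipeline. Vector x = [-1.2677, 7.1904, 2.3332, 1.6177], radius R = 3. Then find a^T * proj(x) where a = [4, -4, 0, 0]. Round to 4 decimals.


Step 1: Compute ||x|| (intermediates to 6 decimals).
||x|| = sqrt((-1.2677)^2 + 7.1904^2 + 2.3332^2 + 1.6177^2) = 7.833881
Step 2: Project.
Since ||x|| > R, scale = R/||x|| = 3/7.833881 = 0.382952, proj(x) = scale * x
proj(x) = [-0.485468, 2.753578, 0.893504, 0.619501]
Step 3: Dot product.
a^T * proj(x) = 4*(-0.485468) - 4*2.753578 + 0*0.893504 + 0*0.619501 = -12.9562


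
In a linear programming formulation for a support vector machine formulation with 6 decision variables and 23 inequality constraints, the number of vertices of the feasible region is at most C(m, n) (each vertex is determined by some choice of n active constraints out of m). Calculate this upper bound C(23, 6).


Each vertex corresponds to some choice of n active constraints out of m, so the number of vertices is at most C(m, n) = m! / (n!(m-n)!).
m = 23, n = 6
Numerator: 23 * 22 * 21 * 20 * 19 * 18
Denominator: 6! = 720
C(23, 6) = 100947


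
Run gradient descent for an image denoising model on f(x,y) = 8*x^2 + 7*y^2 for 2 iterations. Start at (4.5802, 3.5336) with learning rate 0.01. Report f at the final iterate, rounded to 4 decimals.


Gradient descent on f(x,y) = 8*x^2 + 7*y^2.
Starting point: (4.5802, 3.5336), alpha = 0.01
Step 1: grad_x = 2*8*4.5802 = 73.2832, grad_y = 2*7*3.5336 = 49.4704
  x_1 = 4.5802 - 0.01*73.2832 = 3.8474
  y_1 = 3.5336 - 0.01*49.4704 = 3.0389
Step 2: grad_x = 2*8*3.8474 = 61.5579, grad_y = 2*7*3.0389 = 42.5445
  x_2 = 3.8474 - 0.01*61.5579 = 3.2318
  y_2 = 3.0389 - 0.01*42.5445 = 2.6135
f(3.2318, 2.6135) = 8*3.2318^2 + 7*2.6135^2 = 131.3666


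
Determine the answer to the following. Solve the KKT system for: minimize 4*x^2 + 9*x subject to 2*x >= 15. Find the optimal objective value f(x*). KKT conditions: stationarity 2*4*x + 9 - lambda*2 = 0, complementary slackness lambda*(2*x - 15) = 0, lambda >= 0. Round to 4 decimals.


Step 1: Try lambda = 0 (constraint inactive).
x_unc = -9/(2*4) = -1.125
Check: 2*-1.125 = -2.25 < 15 -- violated!
Step 2: Constraint must be active: 2*x = 15
x* = 15/2 = 7.5
lambda = (2*4*7.5 + 9)/2 = 34.5
Step 3: Compute optimal value.
f(x*) = 4*7.5^2 + 9*7.5 = 292.5


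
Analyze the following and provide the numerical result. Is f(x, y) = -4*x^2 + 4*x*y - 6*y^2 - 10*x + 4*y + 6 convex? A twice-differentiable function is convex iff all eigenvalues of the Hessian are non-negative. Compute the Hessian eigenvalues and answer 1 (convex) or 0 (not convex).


The Hessian of f(x,y) = -4*x^2 + 4*x*y - 6*y^2 - 10*x + 4*y + 6 is:
H = [[-8, 4], [4, -12]]
Trace = -8 - 12 = -20
Determinant = -8*-12 - (4)^2 = 80
Discriminant = (-20)^2 - 4*80 = 80.0
Eigenvalues: lambda_1 = -14.4721, lambda_2 = -5.5279
The function is not convex.

0


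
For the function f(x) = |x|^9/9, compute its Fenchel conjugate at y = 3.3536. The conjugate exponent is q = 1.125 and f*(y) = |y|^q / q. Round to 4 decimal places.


The conjugate exponent q satisfies 1/p + 1/q = 1.
p = 9, so q = 9/(9 - 1) = 1.125
|y|^q = 3.3536^1.125 = 3.9012
f*(3.3536) = 3.9012 / 1.125 = 3.4677


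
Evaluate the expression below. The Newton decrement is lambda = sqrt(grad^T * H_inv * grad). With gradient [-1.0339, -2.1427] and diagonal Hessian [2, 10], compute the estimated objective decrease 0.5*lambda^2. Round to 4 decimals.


Step 1: H is diagonal, so H^(-1) * g = [-0.517, -0.2143].
Step 2: g^T H^(-1) g = sum_i g_i^2 / H_ii
  = (-1.0339)^2/2 + (-2.1427)^2/10
  = 0.5345 + 0.4591 = 0.9936
Step 3: Objective decrease = 0.5 * g^T H^(-1) g = 0.4968


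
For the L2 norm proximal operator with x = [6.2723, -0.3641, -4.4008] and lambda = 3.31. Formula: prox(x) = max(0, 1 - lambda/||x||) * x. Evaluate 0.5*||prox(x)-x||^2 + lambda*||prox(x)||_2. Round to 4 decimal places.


Step 1: Compute ||x||.
||x|| = 7.6708
Step 2: Compute scaling factor.
scale = max(0, 1 - 3.31/7.6708) = 0.5685
Step 3: prox(x) = [3.5658, -0.207, -2.5018]
||prox(x)|| = 4.3608
Step 4: Proximal objective.
0.5*||prox-x||^2 = 5.4781
lambda*||prox|| = 14.4342
Total = 19.9123


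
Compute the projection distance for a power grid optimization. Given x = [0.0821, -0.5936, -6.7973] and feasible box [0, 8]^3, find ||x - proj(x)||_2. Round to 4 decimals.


Project each component onto [0, 8].
clip(0.0821) = 0.0821, clip(-0.5936) = 0.0, clip(-6.7973) = 0.0
Projection = [0.0821, 0.0, 0.0]
Squared diffs: [0.0, 0.3524, 46.2033]
Distance = sqrt(46.5557) = 6.8232


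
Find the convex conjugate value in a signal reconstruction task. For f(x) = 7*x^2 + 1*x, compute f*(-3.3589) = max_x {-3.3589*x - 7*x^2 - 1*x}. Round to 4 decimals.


f*(y) = sup_x {y*x - a*x^2 - b*x} = sup_x {(y-b)*x - a*x^2}
FOC: (y - b) - 2a*x = 0 => x* = (y - b)/(2a)
x* = (-3.3589 - 1)/(2*7) = -0.3114
f*(-3.3589) = (y-b)^2/(4a) = (-3.3589 - 1)^2/(4*7)
= 19.0/28 = 0.6786


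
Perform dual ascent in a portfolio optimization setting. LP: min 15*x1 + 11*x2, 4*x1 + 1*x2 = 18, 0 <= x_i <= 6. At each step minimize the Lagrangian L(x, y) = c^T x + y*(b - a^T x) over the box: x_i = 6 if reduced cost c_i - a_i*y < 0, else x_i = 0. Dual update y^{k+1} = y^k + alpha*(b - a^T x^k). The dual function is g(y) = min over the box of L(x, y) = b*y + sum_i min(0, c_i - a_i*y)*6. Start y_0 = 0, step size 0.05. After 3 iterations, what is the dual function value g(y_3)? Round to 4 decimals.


Dual ascent for LP: min 15*x1 + 11*x2, 4*x1 + 1*x2 = 18, 0 <= x_i <= 6
Step 1: y^k = 0.0, reduced costs: (15.0, 11.0)
  x^k = (0.0, 0.0), subgradient = b - a^T x = 18.0
  y^{k+1} = 0.0 + 0.05*18.0 = 0.9
Step 2: y^k = 0.9, reduced costs: (11.4, 10.1)
  x^k = (0.0, 0.0), subgradient = b - a^T x = 18.0
  y^{k+1} = 0.9 + 0.05*18.0 = 1.8
Step 3: y^k = 1.8, reduced costs: (7.8, 9.2)
  x^k = (0.0, 0.0), subgradient = b - a^T x = 18.0
  y^{k+1} = 1.8 + 0.05*18.0 = 2.7
Dual objective at y_3 = 2.7: reduced costs (4.2, 8.3), box minimizer x = (0.0, 0.0)
g(y_3) = b*y + (c1 - a1*y)*x1 + (c2 - a2*y)*x2 = 18*2.7 + 4.2*0.0 + 8.3*0.0 = 48.6 + 0.0 + 0.0 = 48.6
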